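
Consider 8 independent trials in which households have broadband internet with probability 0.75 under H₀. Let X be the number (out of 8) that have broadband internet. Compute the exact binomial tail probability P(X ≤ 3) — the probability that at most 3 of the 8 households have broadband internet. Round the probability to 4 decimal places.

X is binomial with n = 8 and p = 0.75.
P(X ≤ 3) = C(8,0)·0.75^0·0.25^8 + C(8,1)·0.75^1·0.25^7 + C(8,2)·0.75^2·0.25^6 + C(8,3)·0.75^3·0.25^5.
= 0.000015 + 0.000366 + 0.003845 + 0.023071 = 0.0273.

P = 0.0273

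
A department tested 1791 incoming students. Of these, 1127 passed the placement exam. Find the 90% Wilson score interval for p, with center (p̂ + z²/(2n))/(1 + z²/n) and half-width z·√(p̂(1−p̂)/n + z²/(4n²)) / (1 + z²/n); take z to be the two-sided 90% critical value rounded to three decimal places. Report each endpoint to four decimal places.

(0.6103, 0.6478)

Here p̂ = 1127/1791 = 0.62926 and z = 1.645 (z² = 2.706025).
1 + z²/n = 1.001511.
Center = (0.62926 + 0.000755)/1.001511 = 0.62906.
Radicand: p̂(1−p̂)/n + z²/(4n²) = 0.000130258 + 0.000000211 = 0.000130469.
Half-width = z·√(radicand)/denom = 1.645·0.011422/1.001511 = 0.01876.
Interval: 0.62906 ± 0.01876 → (0.6103, 0.6478).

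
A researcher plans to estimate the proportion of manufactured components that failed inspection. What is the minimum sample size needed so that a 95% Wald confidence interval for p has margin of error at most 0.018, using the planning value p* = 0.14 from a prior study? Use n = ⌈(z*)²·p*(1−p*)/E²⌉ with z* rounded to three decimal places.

z* = 1.960 at the 95% level.
p*(1−p*) = 0.1204.
Required n before rounding: 3.841600 × 0.1204 / 0.018² = 1427.558.
Rounding up, n = 1428.

n = 1428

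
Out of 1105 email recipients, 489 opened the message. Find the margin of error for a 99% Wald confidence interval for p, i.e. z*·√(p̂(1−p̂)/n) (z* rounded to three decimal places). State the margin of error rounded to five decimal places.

ME = 0.03849

Sample proportion p̂ = 489/1105 = 0.44253.
SE = √(p̂(1−p̂)/n) = √(0.246698/1105) = 0.014942.
z* = 2.576 at the 99% level.
Margin of error = z*·SE = 2.576 × 0.014942 = 0.03849.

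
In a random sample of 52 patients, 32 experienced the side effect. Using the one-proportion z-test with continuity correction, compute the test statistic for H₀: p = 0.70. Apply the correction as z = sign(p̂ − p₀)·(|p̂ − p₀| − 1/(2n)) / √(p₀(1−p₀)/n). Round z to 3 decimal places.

The sample proportion is 32/52 = 0.61538. p̂ − p₀ = -0.084615.
Continuity correction 1/(2n) = 1/104 = 0.009615.
Corrected numerator: |-0.084615| − 0.009615 = 0.075000.
SE₀ = √(0.70·0.30/52) = 0.063549.
z = (−)0.075000/0.063549 = -1.180.

z = -1.180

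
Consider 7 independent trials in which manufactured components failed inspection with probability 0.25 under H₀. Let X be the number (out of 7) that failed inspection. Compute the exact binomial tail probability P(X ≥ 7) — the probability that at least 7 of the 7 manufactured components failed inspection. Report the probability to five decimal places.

X is binomial with n = 7 and p = 0.25.
P(X ≥ 7) = C(7,7)·0.25^7·0.75^0.
= 0.000061 = 0.00006.

P = 0.00006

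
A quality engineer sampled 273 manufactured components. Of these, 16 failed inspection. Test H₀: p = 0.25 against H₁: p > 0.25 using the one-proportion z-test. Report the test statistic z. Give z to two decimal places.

The sample proportion is 16/273 = 0.05861.
Null standard error: √(0.25·0.75/273) = √0.000686813 = 0.026207.
Test statistic: z = -0.19139/0.026207 = -7.30.

z = -7.30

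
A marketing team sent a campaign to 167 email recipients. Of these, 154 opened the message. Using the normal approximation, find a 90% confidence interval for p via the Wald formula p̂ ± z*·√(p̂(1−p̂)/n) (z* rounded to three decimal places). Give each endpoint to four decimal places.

(0.8881, 0.9563)

Sample proportion p̂ = 154/167 = 0.92216.
SE = √(p̂(1−p̂)/n) = √(0.071785/167) = 0.020733.
z* = 1.645 at the 90% level.
Margin = 1.645·0.020733 = 0.03411.
CI: 0.92216 ± 0.03411 = (0.8881, 0.9563).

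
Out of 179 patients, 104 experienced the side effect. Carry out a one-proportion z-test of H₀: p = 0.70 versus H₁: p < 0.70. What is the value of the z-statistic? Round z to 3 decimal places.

z = -3.474

The sample proportion is 104/179 = 0.58101.
SE₀ = √(0.70·0.30/179) = 0.034252.
z = (p̂ − p₀)/SE = (0.58101 − 0.70)/0.034252 = -3.474.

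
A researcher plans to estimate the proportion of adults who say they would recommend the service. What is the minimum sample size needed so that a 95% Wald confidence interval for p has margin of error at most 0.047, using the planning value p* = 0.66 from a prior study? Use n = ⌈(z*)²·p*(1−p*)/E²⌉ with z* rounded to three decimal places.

For 95% confidence, z* = 1.960.
p*(1−p*) = 0.2244.
(z*)²·p*(1−p*)/E² = 3.841600·0.2244/0.002209 = 390.247.
Rounding up, n = 391.

n = 391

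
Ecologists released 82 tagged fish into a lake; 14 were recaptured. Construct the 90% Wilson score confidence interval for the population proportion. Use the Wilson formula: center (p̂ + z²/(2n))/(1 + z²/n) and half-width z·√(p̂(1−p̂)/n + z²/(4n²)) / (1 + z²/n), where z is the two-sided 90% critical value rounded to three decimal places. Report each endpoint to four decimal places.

p̂ = 14/82 = 0.17073; z = 1.645, so z² = 2.706025.
1 + z²/n = 1.033000.
Center = (0.17073 + 0.016500)/1.033000 = 0.18125.
Radicand: p̂(1−p̂)/n + z²/(4n²) = 0.001726615 + 0.000100611 = 0.001827226.
Half-width = 1.645·√0.001827226/1.033000 = 0.06807.
CI: 0.18125 ± 0.06807 = (0.1132, 0.2493).

(0.1132, 0.2493)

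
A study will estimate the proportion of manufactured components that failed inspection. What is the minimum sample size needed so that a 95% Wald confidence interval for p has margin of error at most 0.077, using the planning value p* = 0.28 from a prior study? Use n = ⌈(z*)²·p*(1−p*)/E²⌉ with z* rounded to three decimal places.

n = 131

The 95% critical value is z* = 1.960.
p*(1−p*) = 0.28·0.72 = 0.2016.
Required n before rounding: 3.841600 × 0.2016 / 0.077² = 130.623.
⌈130.623⌉ = 131.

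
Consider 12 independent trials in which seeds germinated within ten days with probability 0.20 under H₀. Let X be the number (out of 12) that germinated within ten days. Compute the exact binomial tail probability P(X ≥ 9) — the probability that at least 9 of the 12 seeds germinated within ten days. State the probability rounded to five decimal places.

P = 0.00006

X is binomial with n = 12 and p = 0.20.
P(X ≥ 9) = C(12,9)·0.20^9·0.80^3 + C(12,10)·0.20^10·0.80^2 + C(12,11)·0.20^11·0.80^1 + C(12,12)·0.20^12·0.80^0.
= 0.000058 + 0.000004 + 0.000000 + 0.000000 = 0.00006.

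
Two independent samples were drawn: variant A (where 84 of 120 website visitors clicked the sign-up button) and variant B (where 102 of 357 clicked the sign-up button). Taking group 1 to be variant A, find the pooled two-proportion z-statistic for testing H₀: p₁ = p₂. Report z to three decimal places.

Sample proportions: p̂₁ = 84/120 = 0.70000 and p̂₂ = 102/357 = 0.28571.
Pooling: p̂ = 186/477 = 0.38994.
Pooled SE = √[0.2378862·0.01113445] ≈ 0.051466.
z = (p̂₁ − p̂₂)/SE = (0.70000 − 0.28571)/0.051466 = 0.41429/0.051466 = 8.050.

z = 8.050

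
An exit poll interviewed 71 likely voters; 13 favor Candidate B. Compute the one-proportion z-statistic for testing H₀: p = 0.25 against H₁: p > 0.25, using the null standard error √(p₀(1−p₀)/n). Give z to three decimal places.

z = -1.302

With x = 13 successes in n = 71, p̂ = 0.18310.
Under H₀, SE = √(p₀(1−p₀)/n) = √(0.25·0.75/71) = √0.002640845 = 0.051389.
Test statistic: z = -0.06690/0.051389 = -1.302.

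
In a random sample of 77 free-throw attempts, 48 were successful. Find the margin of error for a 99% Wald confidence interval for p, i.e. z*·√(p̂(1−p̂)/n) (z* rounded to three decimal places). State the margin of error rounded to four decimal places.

ME = 0.1422

p̂ = 48/77 = 0.62338.
SE = √(p̂(1−p̂)/n) = √(0.234778/77) = 0.055218.
z* = 2.576 at the 99% level.
ME = 2.576·0.055218 = 0.1422.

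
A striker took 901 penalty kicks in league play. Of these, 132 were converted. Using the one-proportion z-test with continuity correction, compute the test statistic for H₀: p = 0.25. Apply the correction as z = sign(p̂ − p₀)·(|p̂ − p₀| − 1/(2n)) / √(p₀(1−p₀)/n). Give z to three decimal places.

p̂ = 132/901 = 0.14650. p̂ − p₀ = -0.103496.
Continuity correction 1/(2n) = 1/1802 = 0.000555.
Corrected numerator: |-0.103496| − 0.000555 = 0.102941.
Under H₀, SE = √(p₀(1−p₀)/n) = √(0.25·0.75/901) = √0.000208102 = 0.014426.
z = (−)0.102941/0.014426 = -7.136.

z = -7.136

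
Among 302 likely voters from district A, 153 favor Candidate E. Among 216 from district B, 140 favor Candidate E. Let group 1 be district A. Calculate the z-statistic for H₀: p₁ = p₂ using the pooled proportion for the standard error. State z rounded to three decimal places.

z = -3.204

Sample proportions: p̂₁ = 153/302 = 0.50662 and p̂₂ = 140/216 = 0.64815.
Pooling: p̂ = 293/518 = 0.56564.
SE = √[p̂(1−p̂)(1/n₁+1/n₂)] = √[0.56564·0.43436·(1/302+1/216)] ≈ 0.044170.
z = -0.14153/0.044170 = -3.204.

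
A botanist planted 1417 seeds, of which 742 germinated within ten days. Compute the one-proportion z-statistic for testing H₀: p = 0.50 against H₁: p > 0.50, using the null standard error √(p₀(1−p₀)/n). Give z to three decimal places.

z = 1.780

With x = 742 successes in n = 1417, p̂ = 0.52364.
Under H₀, SE = √(p₀(1−p₀)/n) = √(0.50·0.50/1417) = √0.000176429 = 0.013283.
z = (0.52364 − 0.50)/0.013283 = 0.02364/0.013283 = 1.780.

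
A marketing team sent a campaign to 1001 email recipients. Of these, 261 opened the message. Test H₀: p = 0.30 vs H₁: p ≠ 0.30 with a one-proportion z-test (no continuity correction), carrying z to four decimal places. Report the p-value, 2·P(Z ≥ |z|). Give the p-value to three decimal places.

p-value = 0.007

p̂ = 261/1001 = 0.26074.
SE₀ = √(0.30·0.70/1001) = 0.014484.
Test statistic (full precision, shown to 4 dp): z = (261/1001 − 0.30)/SE₀ ≈ -2.7106.
p-value = 2·P(Z ≥ |z|) with z = -2.7106 → 0.007.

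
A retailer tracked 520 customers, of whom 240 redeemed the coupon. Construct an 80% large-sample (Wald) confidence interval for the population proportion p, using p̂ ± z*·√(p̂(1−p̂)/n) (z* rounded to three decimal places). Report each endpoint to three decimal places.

(0.434, 0.490)

Sample proportion p̂ = 240/520 = 0.46154.
Standard error of p̂: √(0.248521/520) = √0.000477924 = 0.021861.
z* = 1.282 at the 80% level.
Margin = 1.282·0.021861 = 0.02803.
CI: 0.46154 ± 0.02803 = (0.434, 0.490).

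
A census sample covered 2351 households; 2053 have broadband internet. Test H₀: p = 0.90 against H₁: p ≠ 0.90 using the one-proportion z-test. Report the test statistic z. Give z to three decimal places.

z = -4.324

With x = 2053 successes in n = 2351, p̂ = 0.87325.
Under H₀, SE = √(p₀(1−p₀)/n) = √(0.90·0.10/2351) = √0.000038282 = 0.006187.
z = (0.87325 − 0.90)/0.006187 = -0.02675/0.006187 = -4.324.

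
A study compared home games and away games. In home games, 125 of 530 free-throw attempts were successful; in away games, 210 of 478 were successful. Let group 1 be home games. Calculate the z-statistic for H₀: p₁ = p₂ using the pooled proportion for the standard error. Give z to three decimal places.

z = -6.848

p̂₁ = 125/530 = 0.23585, p̂₂ = 210/478 = 0.43933.
Pooled p̂ = (125+210)/(530+478) = 335/1008 = 0.33234.
SE = √[p̂(1−p̂)(1/n₁+1/n₂)] = √[0.33234·0.66766·(1/530+1/478)] ≈ 0.029713.
z = (p̂₁ − p̂₂)/SE = (0.23585 − 0.43933)/0.029713 = -0.20348/0.029713 = -6.848.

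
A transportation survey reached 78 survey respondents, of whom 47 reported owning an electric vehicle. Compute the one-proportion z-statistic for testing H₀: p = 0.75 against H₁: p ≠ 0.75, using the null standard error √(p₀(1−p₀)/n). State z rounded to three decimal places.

p̂ = 47/78 = 0.60256.
Null standard error: √(0.75·0.25/78) = √0.002403846 = 0.049029.
z = (p̂ − p₀)/SE = (0.60256 − 0.75)/0.049029 = -3.007.

z = -3.007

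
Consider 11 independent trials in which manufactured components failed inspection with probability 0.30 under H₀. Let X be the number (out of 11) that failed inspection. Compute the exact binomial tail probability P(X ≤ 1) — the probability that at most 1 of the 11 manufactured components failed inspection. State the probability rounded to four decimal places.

X is binomial with n = 11 and p = 0.30.
P(X ≤ 1) = C(11,0)·0.30^0·0.70^11 + C(11,1)·0.30^1·0.70^10.
= 0.019773 + 0.093217 = 0.1130.

P = 0.1130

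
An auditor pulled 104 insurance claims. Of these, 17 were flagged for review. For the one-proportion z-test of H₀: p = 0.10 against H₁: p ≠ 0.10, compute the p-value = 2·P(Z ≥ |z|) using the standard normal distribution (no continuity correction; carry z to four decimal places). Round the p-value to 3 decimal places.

Sample proportion p̂ = 17/104 = 0.16346.
Under H₀, SE = √(p₀(1−p₀)/n) = √(0.10·0.90/104) = √0.000865385 = 0.029417.
z = (p̂ − p₀)/SE = (17/104 − 0.10)/0.029417 ≈ 2.1573.
From the standard normal, 2·P(Z ≥ |z|) = 0.031.

p-value = 0.031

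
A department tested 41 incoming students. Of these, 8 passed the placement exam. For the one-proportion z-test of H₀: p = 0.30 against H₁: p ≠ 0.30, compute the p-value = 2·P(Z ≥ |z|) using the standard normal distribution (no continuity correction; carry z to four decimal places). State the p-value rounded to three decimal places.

The sample proportion is 8/41 = 0.19512.
Under H₀, SE = √(p₀(1−p₀)/n) = √(0.30·0.70/41) = √0.005121951 = 0.071568.
z = (p̂ − p₀)/SE = (8/41 − 0.30)/0.071568 ≈ -1.4654.
p-value = 2·P(Z ≥ |z|) with z = -1.4654 → 0.143.

p-value = 0.143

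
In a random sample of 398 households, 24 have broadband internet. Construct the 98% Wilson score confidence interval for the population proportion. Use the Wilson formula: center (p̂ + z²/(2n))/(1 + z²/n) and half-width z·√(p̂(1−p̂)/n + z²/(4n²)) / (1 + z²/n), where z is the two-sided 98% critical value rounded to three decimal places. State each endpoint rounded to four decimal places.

(0.0380, 0.0944)

p̂ = 24/398 = 0.06030; z = 2.326, so z² = 5.410276.
Denominator 1 + z²/n = 1 + 5.410276/398 = 1.013594.
Center = (0.06030 + 0.006797)/1.013594 = 0.06620.
Radicand: p̂(1−p̂)/n + z²/(4n²) = 0.000142375 + 0.000008539 = 0.000150914.
Half-width = z·√(radicand)/denom = 2.326·0.012285/1.013594 = 0.02819.
So the interval runs from 0.0380 to 0.0944.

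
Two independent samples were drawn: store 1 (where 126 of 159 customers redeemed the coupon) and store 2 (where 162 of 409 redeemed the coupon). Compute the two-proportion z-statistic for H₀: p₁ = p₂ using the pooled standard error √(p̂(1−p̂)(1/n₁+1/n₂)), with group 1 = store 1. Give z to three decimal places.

z = 8.483

p̂₁ = 126/159 = 0.79245, p̂₂ = 162/409 = 0.39609.
Pooled p̂ = (126+162)/(159+409) = 288/568 = 0.50704.
Pooled SE = √[0.2499504·0.00873430] ≈ 0.046724.
z = (p̂₁ − p̂₂)/SE = (0.79245 − 0.39609)/0.046724 = 0.39636/0.046724 = 8.483.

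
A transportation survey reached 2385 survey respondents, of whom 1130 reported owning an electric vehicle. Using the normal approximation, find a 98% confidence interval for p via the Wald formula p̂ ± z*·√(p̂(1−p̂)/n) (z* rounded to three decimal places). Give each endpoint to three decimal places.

(0.450, 0.498)

Sample proportion p̂ = 1130/2385 = 0.47379.
SE(p̂) = √(0.47379·0.52621/2385) = 0.010224.
z* = 2.326 at the 98% level.
Margin = 2.326·0.010224 = 0.02378.
Interval: 0.47379 ± 0.02378 → (0.450, 0.498).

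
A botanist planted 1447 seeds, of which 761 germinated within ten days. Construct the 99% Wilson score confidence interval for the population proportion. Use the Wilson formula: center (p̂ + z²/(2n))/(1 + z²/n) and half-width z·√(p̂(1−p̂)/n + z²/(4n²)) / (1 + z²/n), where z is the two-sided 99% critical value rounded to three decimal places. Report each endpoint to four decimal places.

(0.4921, 0.5595)

Here p̂ = 761/1447 = 0.52592 and z = 2.576 (z² = 6.635776).
1 + z²/n = 1.004586.
Adjusted center: (0.52592 + z²/(2n))/1.004586 = 0.52580.
Radicand: p̂(1−p̂)/n + z²/(4n²) = 0.000172307 + 0.000000792 = 0.000173099.
Half-width = 2.576·√0.000173099/1.004586 = 0.03374.
So the interval runs from 0.4921 to 0.5595.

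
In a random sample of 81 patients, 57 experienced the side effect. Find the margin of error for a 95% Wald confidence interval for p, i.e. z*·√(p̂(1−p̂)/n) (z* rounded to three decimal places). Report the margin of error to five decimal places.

ME = 0.09944

p̂ = 57/81 = 0.70370.
SE(p̂) = √(0.70370·0.29630/81) = 0.050736.
z* = 1.960 at the 95% level.
Margin of error = z*·SE = 1.960 × 0.050736 = 0.09944.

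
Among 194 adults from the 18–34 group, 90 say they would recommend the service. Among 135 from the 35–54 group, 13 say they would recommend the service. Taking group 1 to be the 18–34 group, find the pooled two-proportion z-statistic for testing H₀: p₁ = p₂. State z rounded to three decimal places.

z = 7.073

Sample proportions: p̂₁ = 90/194 = 0.46392 and p̂₂ = 13/135 = 0.09630.
Pooling: p̂ = 103/329 = 0.31307.
Pooled SE = √[0.2150571·0.01256205] ≈ 0.051977.
z = 0.36762/0.051977 = 7.073.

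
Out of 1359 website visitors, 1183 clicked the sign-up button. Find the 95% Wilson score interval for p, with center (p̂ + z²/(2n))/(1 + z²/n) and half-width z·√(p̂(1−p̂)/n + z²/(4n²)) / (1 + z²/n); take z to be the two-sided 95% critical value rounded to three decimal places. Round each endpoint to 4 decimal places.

p̂ = 1183/1359 = 0.87049; z = 1.960, so z² = 3.841600.
Denominator 1 + z²/n = 1 + 3.841600/1359 = 1.002827.
Center = (0.87049 + 0.001413)/1.002827 = 0.86945.
Radicand: p̂(1−p̂)/n + z²/(4n²) = 0.000082954 + 0.000000520 = 0.000083474.
Half-width = z·√(radicand)/denom = 1.960·0.009136/1.002827 = 0.01786.
So the interval runs from 0.8516 to 0.8873.

(0.8516, 0.8873)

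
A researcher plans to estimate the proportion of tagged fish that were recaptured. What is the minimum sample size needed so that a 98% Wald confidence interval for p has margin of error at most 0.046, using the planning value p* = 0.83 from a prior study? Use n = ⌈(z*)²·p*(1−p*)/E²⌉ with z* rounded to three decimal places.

n = 361

z* = 2.326 at the 98% level.
p*(1−p*) = 0.83·0.17 = 0.1411.
Required n before rounding: 5.410276 × 0.1411 / 0.046² = 360.770.
Rounding up, n = 361.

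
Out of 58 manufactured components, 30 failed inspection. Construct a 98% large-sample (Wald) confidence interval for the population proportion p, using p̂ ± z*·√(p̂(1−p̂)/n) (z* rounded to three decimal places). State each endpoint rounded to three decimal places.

(0.365, 0.670)

Sample proportion p̂ = 30/58 = 0.51724.
SE = √(p̂(1−p̂)/n) = √(0.249703/58) = 0.065614.
The 98% critical value is z* = 2.326.
Margin = 2.326·0.065614 = 0.15262.
CI: 0.51724 ± 0.15262 = (0.365, 0.670).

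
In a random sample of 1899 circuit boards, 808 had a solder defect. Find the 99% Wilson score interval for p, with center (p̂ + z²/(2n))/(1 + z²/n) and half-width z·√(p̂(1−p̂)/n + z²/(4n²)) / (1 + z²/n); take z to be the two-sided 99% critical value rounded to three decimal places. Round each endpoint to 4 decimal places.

(0.3966, 0.4549)

p̂ = 808/1899 = 0.42549; z = 2.576, so z² = 6.635776.
Denominator 1 + z²/n = 1 + 6.635776/1899 = 1.003494.
Adjusted center: (0.42549 + z²/(2n))/1.003494 = 0.42575.
Radicand: p̂(1−p̂)/n + z²/(4n²) = 0.000128725 + 0.000000460 = 0.000129185.
Half-width = z·√(radicand)/denom = 2.576·0.011366/1.003494 = 0.02918.
So the interval runs from 0.3966 to 0.4549.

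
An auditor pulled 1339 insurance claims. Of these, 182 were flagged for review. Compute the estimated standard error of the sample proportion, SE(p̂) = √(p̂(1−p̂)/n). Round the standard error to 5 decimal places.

Sample proportion p̂ = 182/1339 = 0.13592.
p̂(1−p̂) = 0.13592·0.86408 = 0.117446.
SE = √(0.117446/1339) = √0.000087712 = 0.00937.

SE = 0.00937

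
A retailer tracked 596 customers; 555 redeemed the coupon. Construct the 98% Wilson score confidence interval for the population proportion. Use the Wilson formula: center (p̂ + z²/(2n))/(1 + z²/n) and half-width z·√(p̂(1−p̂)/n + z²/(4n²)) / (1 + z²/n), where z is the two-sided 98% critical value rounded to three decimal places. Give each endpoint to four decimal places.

Here p̂ = 555/596 = 0.93121 and z = 2.326 (z² = 5.410276).
Denominator 1 + z²/n = 1 + 5.410276/596 = 1.009078.
Center = (0.93121 + 0.004539)/1.009078 = 0.92733.
Radicand: p̂(1−p̂)/n + z²/(4n²) = 0.000107483 + 0.000003808 = 0.000111291.
Half-width = z·√(radicand)/denom = 2.326·0.010549/1.009078 = 0.02432.
Interval: 0.92733 ± 0.02432 → (0.9030, 0.9516).

(0.9030, 0.9516)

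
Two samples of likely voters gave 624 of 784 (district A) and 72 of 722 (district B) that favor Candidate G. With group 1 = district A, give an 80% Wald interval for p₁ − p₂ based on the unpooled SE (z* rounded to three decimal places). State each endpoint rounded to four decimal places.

p̂₁ = 624/784 = 0.79592, p̂₂ = 72/722 = 0.09972; p̂₁ − p̂₂ = 0.69620.
SE = √(0.000207184 + 0.000124347) = √0.000331531 = 0.018208.
For 80% confidence, z* = 1.282. Margin of error = 0.02334.
CI: 0.69620 ± 0.02334 = (0.6729, 0.7195).

(0.6729, 0.7195)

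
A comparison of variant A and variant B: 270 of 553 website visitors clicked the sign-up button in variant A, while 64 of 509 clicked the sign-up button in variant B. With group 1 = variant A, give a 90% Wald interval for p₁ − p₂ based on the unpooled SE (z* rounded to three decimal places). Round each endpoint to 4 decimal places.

p̂₁ = 270/553 = 0.48825, p̂₂ = 64/509 = 0.12574; p̂₁ − p̂₂ = 0.36251.
SE = √(0.000451830 + 0.000215967) = √0.000667797 = 0.025842.
For 90% confidence, z* = 1.645. Margin of error = 0.04251.
So the interval runs from 0.3200 to 0.4050.

(0.3200, 0.4050)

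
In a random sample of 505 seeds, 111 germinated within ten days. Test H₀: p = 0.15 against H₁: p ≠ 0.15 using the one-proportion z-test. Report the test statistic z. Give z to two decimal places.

The sample proportion is 111/505 = 0.21980.
SE₀ = √(0.15·0.85/505) = 0.015889.
Test statistic: z = 0.06980/0.015889 = 4.39.

z = 4.39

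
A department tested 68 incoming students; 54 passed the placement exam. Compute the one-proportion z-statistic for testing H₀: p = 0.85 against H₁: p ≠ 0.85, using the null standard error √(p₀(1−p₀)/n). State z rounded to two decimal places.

z = -1.29

The sample proportion is 54/68 = 0.79412.
SE₀ = √(0.85·0.15/68) = 0.043301.
Test statistic: z = -0.05588/0.043301 = -1.29.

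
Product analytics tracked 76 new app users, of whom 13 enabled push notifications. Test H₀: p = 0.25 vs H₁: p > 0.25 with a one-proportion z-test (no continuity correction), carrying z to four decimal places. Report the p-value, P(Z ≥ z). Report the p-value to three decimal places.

p-value = 0.944

With x = 13 successes in n = 76, p̂ = 0.17105.
Under H₀, SE = √(p₀(1−p₀)/n) = √(0.25·0.75/76) = √0.002467105 = 0.049670.
Test statistic (full precision, shown to 4 dp): z = (13/76 − 0.25)/SE₀ ≈ -1.5894.
From the standard normal, P(Z ≥ z) = 0.944.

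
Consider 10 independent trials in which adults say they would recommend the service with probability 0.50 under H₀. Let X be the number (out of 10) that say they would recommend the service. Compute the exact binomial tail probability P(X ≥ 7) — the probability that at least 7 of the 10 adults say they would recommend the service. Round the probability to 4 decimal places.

P = 0.1719

X is binomial with n = 10 and p = 0.50.
P(X ≥ 7) = C(10,7)·0.50^7·0.50^3 + C(10,8)·0.50^8·0.50^2 + C(10,9)·0.50^9·0.50^1 + C(10,10)·0.50^10·0.50^0.
= 0.117188 + 0.043945 + 0.009766 + 0.000977 = 0.1719.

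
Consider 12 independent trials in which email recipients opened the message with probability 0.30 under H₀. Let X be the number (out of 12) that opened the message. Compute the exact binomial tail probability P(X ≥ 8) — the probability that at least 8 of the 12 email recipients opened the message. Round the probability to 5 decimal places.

X ~ Binomial(n=12, p=0.30).
P(X ≥ 8) = Σ_{j=8}^{12} C(12,j)·0.30^j·0.70^{12−j}.
= 0.007798 + 0.001485 + 0.000191 + 0.000015 + 0.000001 = 0.00949.

P = 0.00949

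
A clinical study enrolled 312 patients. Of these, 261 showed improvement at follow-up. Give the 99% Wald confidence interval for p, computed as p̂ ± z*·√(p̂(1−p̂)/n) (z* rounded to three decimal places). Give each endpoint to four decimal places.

(0.7826, 0.8905)

p̂ = 261/312 = 0.83654.
SE = √(p̂(1−p̂)/n) = √(0.136742/312) = 0.020935.
For 99% confidence, z* = 2.576.
Margin of error: 2.576 × 0.020935 = 0.05393.
So the interval runs from 0.7826 to 0.8905.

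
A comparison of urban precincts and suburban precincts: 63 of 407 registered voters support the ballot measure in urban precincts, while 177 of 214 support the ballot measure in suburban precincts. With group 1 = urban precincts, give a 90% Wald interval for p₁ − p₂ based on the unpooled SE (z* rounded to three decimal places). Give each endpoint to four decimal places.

(-0.7241, -0.6206)

p̂₁ = 0.15479, p̂₂ = 0.82710, so the observed difference is -0.67231.
SE = √(0.000321452 + 0.000668242) = √0.000989694 = 0.031459.
For 90% confidence, z* = 1.645. Margin = 1.645·0.031459 = 0.05175.
So the interval runs from -0.7241 to -0.6206.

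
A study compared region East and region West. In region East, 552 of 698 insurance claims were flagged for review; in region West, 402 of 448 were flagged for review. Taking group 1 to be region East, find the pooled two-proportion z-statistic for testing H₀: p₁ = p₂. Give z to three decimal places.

Sample proportions: p̂₁ = 552/698 = 0.79083 and p̂₂ = 402/448 = 0.89732.
Pooled p̂ = (552+402)/(698+448) = 954/1146 = 0.83246.
SE = √[p̂(1−p̂)(1/n₁+1/n₂)] = √[0.83246·0.16754·(1/698+1/448)] ≈ 0.022608.
z = (p̂₁ − p̂₂)/SE = (0.79083 − 0.89732)/0.022608 = -0.10649/0.022608 = -4.710.

z = -4.710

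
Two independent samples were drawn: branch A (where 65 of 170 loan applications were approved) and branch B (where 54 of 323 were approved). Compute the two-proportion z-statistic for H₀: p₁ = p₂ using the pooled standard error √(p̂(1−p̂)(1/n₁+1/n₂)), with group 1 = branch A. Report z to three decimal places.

p̂₁ = 65/170 = 0.38235, p̂₂ = 54/323 = 0.16718.
Pooled p̂ = (65+54)/(170+323) = 119/493 = 0.24138.
Pooled SE = √[0.1831153·0.00897833] ≈ 0.040547.
z = 0.21517/0.040547 = 5.307.

z = 5.307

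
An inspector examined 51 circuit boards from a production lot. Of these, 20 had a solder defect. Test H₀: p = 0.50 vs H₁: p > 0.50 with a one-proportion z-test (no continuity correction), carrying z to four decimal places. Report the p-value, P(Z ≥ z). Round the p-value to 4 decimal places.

p-value = 0.9383

p̂ = 20/51 = 0.39216.
Under H₀, SE = √(p₀(1−p₀)/n) = √(0.50·0.50/51) = √0.004901961 = 0.070014.
z = (p̂ − p₀)/SE = (20/51 − 0.50)/0.070014 ≈ -1.5403.
From the standard normal, P(Z ≥ z) = 0.9383.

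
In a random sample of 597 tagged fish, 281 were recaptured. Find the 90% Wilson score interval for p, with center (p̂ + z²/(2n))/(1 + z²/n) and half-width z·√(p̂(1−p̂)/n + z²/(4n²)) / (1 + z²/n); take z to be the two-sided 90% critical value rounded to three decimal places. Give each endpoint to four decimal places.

Here p̂ = 281/597 = 0.47069 and z = 1.645 (z² = 2.706025).
Denominator 1 + z²/n = 1 + 2.706025/597 = 1.004533.
Center = (0.47069 + 0.002266)/1.004533 = 0.47082.
Radicand: p̂(1−p̂)/n + z²/(4n²) = 0.000417321 + 0.000001898 = 0.000419219.
Half-width = z·√(radicand)/denom = 1.645·0.020475/1.004533 = 0.03353.
CI: 0.47082 ± 0.03353 = (0.4373, 0.5043).

(0.4373, 0.5043)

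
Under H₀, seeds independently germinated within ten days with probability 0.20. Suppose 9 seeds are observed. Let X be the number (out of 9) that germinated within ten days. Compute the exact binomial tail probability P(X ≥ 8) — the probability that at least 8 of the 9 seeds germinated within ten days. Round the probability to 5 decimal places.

X ~ Binomial(n=9, p=0.20).
P(X ≥ 8) = C(9,8)·0.20^8·0.80^1 + C(9,9)·0.20^9·0.80^0.
= 0.000018 + 0.000001 = 0.00002.

P = 0.00002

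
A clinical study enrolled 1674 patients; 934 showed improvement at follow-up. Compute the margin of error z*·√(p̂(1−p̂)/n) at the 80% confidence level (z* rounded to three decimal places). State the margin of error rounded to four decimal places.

ME = 0.0156

The sample proportion is 934/1674 = 0.55795.
SE = √(p̂(1−p̂)/n) = √(0.246642/1674) = 0.012138.
The 80% critical value is z* = 1.282.
ME = 1.282·0.012138 = 0.0156.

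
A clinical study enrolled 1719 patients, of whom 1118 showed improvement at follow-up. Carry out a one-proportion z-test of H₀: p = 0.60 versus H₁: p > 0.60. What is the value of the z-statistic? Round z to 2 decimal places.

The sample proportion is 1118/1719 = 0.65038.
SE₀ = √(0.60·0.40/1719) = 0.011816.
z = (p̂ − p₀)/SE = (0.65038 − 0.60)/0.011816 = 4.26.

z = 4.26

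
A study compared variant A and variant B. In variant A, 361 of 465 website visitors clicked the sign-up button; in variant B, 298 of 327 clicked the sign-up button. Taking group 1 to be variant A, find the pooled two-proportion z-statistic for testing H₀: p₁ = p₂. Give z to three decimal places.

p̂₁ = 361/465 = 0.77634, p̂₂ = 298/327 = 0.91131.
Pooling: p̂ = 659/792 = 0.83207.
SE = √[p̂(1−p̂)(1/n₁+1/n₂)] = √[0.83207·0.16793·(1/465+1/327)] ≈ 0.026978.
z = -0.13497/0.026978 = -5.003.

z = -5.003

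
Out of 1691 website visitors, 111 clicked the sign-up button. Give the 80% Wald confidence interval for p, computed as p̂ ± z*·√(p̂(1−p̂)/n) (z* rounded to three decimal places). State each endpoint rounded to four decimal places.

(0.0579, 0.0734)

With x = 111 successes in n = 1691, p̂ = 0.06564.
SE = √(p̂(1−p̂)/n) = √(0.061333/1691) = 0.006022.
The 80% critical value is z* = 1.282.
Margin = 1.282·0.006022 = 0.00772.
CI: 0.06564 ± 0.00772 = (0.0579, 0.0734).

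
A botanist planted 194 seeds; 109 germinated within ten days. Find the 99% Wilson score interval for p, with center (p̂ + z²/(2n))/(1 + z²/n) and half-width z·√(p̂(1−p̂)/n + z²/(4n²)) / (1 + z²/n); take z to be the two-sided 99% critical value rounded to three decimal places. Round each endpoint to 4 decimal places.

(0.4696, 0.6501)

p̂ = 109/194 = 0.56186; z = 2.576, so z² = 6.635776.
1 + z²/n = 1.034205.
Center = (0.56186 + 0.017103)/1.034205 = 0.55981.
Radicand: p̂(1−p̂)/n + z²/(4n²) = 0.001268938 + 0.000044079 = 0.001313017.
Half-width = z·√(radicand)/denom = 2.576·0.036236/1.034205 = 0.09026.
Interval: 0.55981 ± 0.09026 → (0.4696, 0.6501).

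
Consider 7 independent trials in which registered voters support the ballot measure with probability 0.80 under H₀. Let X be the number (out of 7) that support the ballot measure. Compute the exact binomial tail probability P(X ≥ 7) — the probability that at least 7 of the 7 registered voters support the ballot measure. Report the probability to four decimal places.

X ~ Binomial(n=7, p=0.80).
P(X ≥ 7) = C(7,7)·0.80^7·0.20^0.
= 0.209715 = 0.2097.

P = 0.2097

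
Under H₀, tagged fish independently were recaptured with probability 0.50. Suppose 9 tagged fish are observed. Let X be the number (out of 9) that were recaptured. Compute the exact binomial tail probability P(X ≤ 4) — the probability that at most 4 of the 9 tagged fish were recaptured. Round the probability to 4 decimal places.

X ~ Binomial(n=9, p=0.50).
P(X ≤ 4) = Σ_{j=0}^{4} C(9,j)·0.50^j·0.50^{9−j}.
= 0.001953 + 0.017578 + 0.070312 + 0.164062 + 0.246094 = 0.5000.

P = 0.5000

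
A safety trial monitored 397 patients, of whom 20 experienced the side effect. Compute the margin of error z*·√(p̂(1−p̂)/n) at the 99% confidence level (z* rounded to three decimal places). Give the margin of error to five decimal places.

ME = 0.02828

p̂ = 20/397 = 0.05038.
Standard error of p̂: √(0.047840/397) = √0.000120504 = 0.010977.
For 99% confidence, z* = 2.576.
So ME = 0.02828.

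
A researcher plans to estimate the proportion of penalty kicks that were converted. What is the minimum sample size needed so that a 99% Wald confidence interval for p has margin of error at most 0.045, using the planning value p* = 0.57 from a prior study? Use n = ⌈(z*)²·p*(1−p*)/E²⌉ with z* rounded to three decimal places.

n = 804

z* = 2.576 at the 99% level.
p*(1−p*) = 0.57·0.43 = 0.2451.
(z*)²·p*(1−p*)/E² = 6.635776·0.2451/0.002025 = 803.175.
⌈803.175⌉ = 804.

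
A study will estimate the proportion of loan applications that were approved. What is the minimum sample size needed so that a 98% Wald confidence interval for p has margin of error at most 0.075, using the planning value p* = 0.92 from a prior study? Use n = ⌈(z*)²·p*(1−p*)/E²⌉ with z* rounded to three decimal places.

The 98% critical value is z* = 2.326.
p*(1−p*) = 0.92·0.08 = 0.0736.
(z*)²·p*(1−p*)/E² = 5.410276·0.0736/0.005625 = 70.790.
⌈70.790⌉ = 71.

n = 71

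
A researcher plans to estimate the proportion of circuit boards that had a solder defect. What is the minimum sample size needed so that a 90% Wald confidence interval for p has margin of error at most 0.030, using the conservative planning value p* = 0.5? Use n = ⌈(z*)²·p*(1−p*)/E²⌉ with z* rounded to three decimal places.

The 90% critical value is z* = 1.645.
p*(1−p*) = 0.2500.
Required n before rounding: 2.706025 × 0.2500 / 0.030² = 751.674.
Rounding up, n = 752.

n = 752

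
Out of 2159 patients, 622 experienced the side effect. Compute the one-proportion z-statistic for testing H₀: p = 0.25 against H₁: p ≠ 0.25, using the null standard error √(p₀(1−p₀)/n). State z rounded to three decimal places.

Sample proportion p̂ = 622/2159 = 0.28810.
Under H₀, SE = √(p₀(1−p₀)/n) = √(0.25·0.75/2159) = √0.000086846 = 0.009319.
z = (p̂ − p₀)/SE = (0.28810 − 0.25)/0.009319 = 4.088.

z = 4.088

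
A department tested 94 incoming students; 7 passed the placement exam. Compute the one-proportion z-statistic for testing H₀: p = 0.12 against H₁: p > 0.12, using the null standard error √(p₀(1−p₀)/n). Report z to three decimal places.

z = -1.358

Sample proportion p̂ = 7/94 = 0.07447.
Null standard error: √(0.12·0.88/94) = √0.001123404 = 0.033517.
Test statistic: z = -0.04553/0.033517 = -1.358.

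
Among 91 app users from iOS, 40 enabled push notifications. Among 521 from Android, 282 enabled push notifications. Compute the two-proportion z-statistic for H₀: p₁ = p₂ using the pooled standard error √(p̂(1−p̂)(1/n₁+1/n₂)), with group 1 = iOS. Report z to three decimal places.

z = -1.793

Sample proportions: p̂₁ = 40/91 = 0.43956 and p̂₂ = 282/521 = 0.54127.
Pooling: p̂ = 322/612 = 0.52614.
SE = √[p̂(1−p̂)(1/n₁+1/n₂)] = √[0.52614·0.47386·(1/91+1/521)] ≈ 0.056730.
z = (p̂₁ − p̂₂)/SE = (0.43956 − 0.54127)/0.056730 = -0.10171/0.056730 = -1.793.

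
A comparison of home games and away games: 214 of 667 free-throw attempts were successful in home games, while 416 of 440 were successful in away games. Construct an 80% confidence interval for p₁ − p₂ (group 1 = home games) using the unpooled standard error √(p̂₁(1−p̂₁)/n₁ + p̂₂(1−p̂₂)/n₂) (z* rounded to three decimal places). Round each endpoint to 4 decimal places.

(-0.6516, -0.5976)

p̂₁ = 0.32084, p̂₂ = 0.94545, so the observed difference is -0.62461.
SE = √(0.000326689 + 0.000117205) = √0.000443894 = 0.021069.
z* = 1.282 at the 80% level. Margin = 1.282·0.021069 = 0.02701.
CI: -0.62461 ± 0.02701 = (-0.6516, -0.5976).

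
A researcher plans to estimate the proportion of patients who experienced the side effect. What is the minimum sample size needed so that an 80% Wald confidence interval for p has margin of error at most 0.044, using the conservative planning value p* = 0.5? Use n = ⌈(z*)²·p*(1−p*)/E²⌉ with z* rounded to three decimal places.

n = 213

For 80% confidence, z* = 1.282.
p*(1−p*) = 0.50·0.50 = 0.2500.
(z*)²·p*(1−p*)/E² = 1.643524·0.2500/0.001936 = 212.232.
⌈212.232⌉ = 213.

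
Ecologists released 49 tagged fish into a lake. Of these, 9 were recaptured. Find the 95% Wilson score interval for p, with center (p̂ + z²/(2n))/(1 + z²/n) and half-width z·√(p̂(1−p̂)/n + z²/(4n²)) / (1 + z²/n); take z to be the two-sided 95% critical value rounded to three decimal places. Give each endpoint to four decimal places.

p̂ = 9/49 = 0.18367; z = 1.960, so z² = 3.841600.
1 + z²/n = 1.078400.
Center = (0.18367 + 0.039200)/1.078400 = 0.20667.
Radicand: p̂(1−p̂)/n + z²/(4n²) = 0.003059950 + 0.000400000 = 0.003459950.
Half-width = z·√(radicand)/denom = 1.960·0.058821/1.078400 = 0.10691.
Interval: 0.20667 ± 0.10691 → (0.0998, 0.3136).

(0.0998, 0.3136)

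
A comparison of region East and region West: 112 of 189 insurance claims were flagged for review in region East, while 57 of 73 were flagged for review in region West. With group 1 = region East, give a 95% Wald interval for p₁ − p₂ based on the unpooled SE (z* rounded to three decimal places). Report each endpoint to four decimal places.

p̂₁ = 0.59259, p̂₂ = 0.78082, so the observed difference is -0.18823.
SE = √(0.001277389 + 0.002344371) = √0.003621760 = 0.060181.
For 95% confidence, z* = 1.960. Margin of error = 0.11795.
So the interval runs from -0.3062 to -0.0703.

(-0.3062, -0.0703)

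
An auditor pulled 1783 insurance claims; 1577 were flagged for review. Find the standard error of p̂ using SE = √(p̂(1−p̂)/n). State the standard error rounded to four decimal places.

SE = 0.0076

With x = 1577 successes in n = 1783, p̂ = 0.88446.
p̂(1−p̂) = 0.102191.
SE = √(0.102191/1783) = √0.000057314 = 0.0076.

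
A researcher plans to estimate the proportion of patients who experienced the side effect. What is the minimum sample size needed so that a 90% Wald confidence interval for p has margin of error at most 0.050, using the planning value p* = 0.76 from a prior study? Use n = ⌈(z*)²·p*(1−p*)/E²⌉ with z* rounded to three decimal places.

n = 198

For 90% confidence, z* = 1.645.
p*(1−p*) = 0.76·0.24 = 0.1824.
Required n before rounding: 2.706025 × 0.1824 / 0.050² = 197.432.
Rounding up, n = 198.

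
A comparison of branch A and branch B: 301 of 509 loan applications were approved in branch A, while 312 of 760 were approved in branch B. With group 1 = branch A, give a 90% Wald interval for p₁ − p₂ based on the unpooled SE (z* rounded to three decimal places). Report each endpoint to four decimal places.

(0.1345, 0.2272)

p̂₁ = 0.59136, p̂₂ = 0.41053, so the observed difference is 0.18083.
SE = √(0.000474763 + 0.000318414) = √0.000793177 = 0.028163.
The 90% critical value is z* = 1.645. Margin of error = 0.04633.
So the interval runs from 0.1345 to 0.2272.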